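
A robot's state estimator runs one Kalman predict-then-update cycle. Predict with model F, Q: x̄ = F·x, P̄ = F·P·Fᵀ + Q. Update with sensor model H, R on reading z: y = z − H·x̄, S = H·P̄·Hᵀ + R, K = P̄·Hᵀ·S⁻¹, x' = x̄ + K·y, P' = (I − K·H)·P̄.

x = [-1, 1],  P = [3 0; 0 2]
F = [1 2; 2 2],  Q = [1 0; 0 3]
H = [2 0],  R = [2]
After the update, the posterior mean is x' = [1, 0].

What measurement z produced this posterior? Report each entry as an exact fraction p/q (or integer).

z = [2]

x̄ = F·x = [1, 0]
P̄ = F·P·Fᵀ + Q = [12 14; 14 23]
S = H·P̄·Hᵀ + R = [50]
K = P̄·Hᵀ·S⁻¹ = [12/25; 14/25]
x' − x̄ = [0, 0] = K·y
y = (KᵀK)⁻¹·Kᵀ·(x' − x̄) = [0]
z = y + H·x̄ = [0] + [2] = [2]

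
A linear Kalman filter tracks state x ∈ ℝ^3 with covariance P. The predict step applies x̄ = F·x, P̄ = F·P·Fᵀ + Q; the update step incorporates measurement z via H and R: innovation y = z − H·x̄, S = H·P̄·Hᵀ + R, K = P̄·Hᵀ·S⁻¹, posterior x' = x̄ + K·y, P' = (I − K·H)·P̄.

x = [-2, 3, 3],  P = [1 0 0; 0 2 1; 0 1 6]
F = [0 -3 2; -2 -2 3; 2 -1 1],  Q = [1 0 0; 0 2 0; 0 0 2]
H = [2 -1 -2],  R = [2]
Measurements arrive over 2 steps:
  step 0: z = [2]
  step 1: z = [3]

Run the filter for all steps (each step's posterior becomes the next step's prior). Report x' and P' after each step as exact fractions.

step 0: x' = [-107/38, 91/19, -229/38], P' = [1177/38 671/19 505/38; 671/19 992/19 181/19; 505/38 181/19 335/38]
step 1: x' = [-718628/27791, -594789/27791, -462885/27791], P' = [3302305/27791 2731170/27791 1919740/27791; 2731170/27791 2418722/27791 1502978/27791; 1919740/27791 1502978/27791 1174544/27791]

step 0: x̄ = F·x = [-3, 7, -4]
step 0: P̄ = F·P·Fᵀ + Q = [31 35 13; 35 56 13; 13 13 12]
step 0: y = z − H·x̄ = [7]
step 0: S = H·P̄·Hᵀ + R = [38]
step 0: K = P̄·Hᵀ·S⁻¹ = [1/38; -6/19; -11/38]
step 0: x' = x̄ + K·y = [-107/38, 91/19, -229/38]
step 0: P' = (I − K·H)·P̄ = [1177/38 671/19 505/38; 671/19 992/19 181/19; 505/38 181/19 335/38]
step 1: x̄ = F·x = [-502/19, -837/38, -625/38]
step 1: P̄ = F·P·Fᵀ + Q = [7445/19 7620/19 -610/19; 7620/19 16067/38 -2209/38; -610/19 -2209/38 3031/38]
step 1: y = z − H·x̄ = [35/38]
step 1: S = H·P̄·Hᵀ + R = [27791/38]
step 1: K = P̄·Hᵀ·S⁻¹ = [16980/27791; 18831/27791; -6293/27791]
step 1: x' = x̄ + K·y = [-718628/27791, -594789/27791, -462885/27791]
step 1: P' = (I − K·H)·P̄ = [3302305/27791 2731170/27791 1919740/27791; 2731170/27791 2418722/27791 1502978/27791; 1919740/27791 1502978/27791 1174544/27791]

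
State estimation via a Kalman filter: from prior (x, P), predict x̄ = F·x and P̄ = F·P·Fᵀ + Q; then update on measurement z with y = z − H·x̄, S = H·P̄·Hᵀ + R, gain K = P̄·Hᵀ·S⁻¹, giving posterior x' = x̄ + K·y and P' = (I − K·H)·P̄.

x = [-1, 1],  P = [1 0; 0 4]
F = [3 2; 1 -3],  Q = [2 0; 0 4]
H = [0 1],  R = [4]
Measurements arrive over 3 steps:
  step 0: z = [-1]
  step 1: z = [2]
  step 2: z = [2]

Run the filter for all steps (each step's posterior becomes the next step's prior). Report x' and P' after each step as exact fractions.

step 0: x̄ = F·x = [-1, -4]
step 0: P̄ = F·P·Fᵀ + Q = [27 -21; -21 41]
step 0: y = z − H·x̄ = [3]
step 0: S = H·P̄·Hᵀ + R = [45]
step 0: K = P̄·Hᵀ·S⁻¹ = [-7/15; 41/45]
step 0: x' = x̄ + K·y = [-12/5, -19/15]
step 0: P' = (I − K·H)·P̄ = [86/5 -28/15; -28/15 164/45]
step 1: x̄ = F·x = [-146/15, 7/5]
step 1: P̄ = F·P·Fᵀ + Q = [6704/45 214/5; 214/5 326/5]
step 1: y = z − H·x̄ = [3/5]
step 1: S = H·P̄·Hᵀ + R = [346/5]
step 1: K = P̄·Hᵀ·S⁻¹ = [107/173; 163/173]
step 1: x' = x̄ + K·y = [-4859/519, 340/173]
step 1: P' = (I − K·H)·P̄ = [190742/1557 428/173; 428/173 652/173]
step 2: x̄ = F·x = [-4179/173, -7919/519]
step 2: P̄ = F·P·Fᵀ + Q = [198832/173 170018/519; 170018/519 226670/1557]
step 2: y = z − H·x̄ = [8957/519]
step 2: S = H·P̄·Hᵀ + R = [232898/1557]
step 2: K = P̄·Hᵀ·S⁻¹ = [255027/116449; 113335/116449]
step 2: x' = x̄ + K·y = [1588354/116449, 179156/116449]
step 2: P' = (I − K·H)·P̄ = [50293222/116449 1020108/116449; 1020108/116449 453340/116449]

step 0: x' = [-12/5, -19/15], P' = [86/5 -28/15; -28/15 164/45]
step 1: x' = [-4859/519, 340/173], P' = [190742/1557 428/173; 428/173 652/173]
step 2: x' = [1588354/116449, 179156/116449], P' = [50293222/116449 1020108/116449; 1020108/116449 453340/116449]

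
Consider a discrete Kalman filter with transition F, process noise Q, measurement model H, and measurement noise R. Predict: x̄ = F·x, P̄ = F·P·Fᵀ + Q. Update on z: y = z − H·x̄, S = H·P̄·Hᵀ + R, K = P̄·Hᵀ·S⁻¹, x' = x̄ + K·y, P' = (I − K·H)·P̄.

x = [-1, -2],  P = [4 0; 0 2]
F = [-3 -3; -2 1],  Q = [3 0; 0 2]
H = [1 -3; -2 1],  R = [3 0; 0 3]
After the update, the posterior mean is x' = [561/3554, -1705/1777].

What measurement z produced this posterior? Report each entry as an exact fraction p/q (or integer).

x̄ = F·x = [9, 0]
P̄ = F·P·Fᵀ + Q = [57 18; 18 20]
S = H·P̄·Hᵀ + R = [132 -48; -48 179]
K = P̄·Hᵀ·S⁻¹ = [-1357/7108 -1044/1777; -1381/3554 -344/1777]
x' − x̄ = [-31425/3554, -1705/1777] = K·y
y = (KᵀK)⁻¹·Kᵀ·(x' − x̄) = [-6, 17]
z = y + H·x̄ = [-6, 17] + [9, -18] = [3, -1]

z = [3, -1]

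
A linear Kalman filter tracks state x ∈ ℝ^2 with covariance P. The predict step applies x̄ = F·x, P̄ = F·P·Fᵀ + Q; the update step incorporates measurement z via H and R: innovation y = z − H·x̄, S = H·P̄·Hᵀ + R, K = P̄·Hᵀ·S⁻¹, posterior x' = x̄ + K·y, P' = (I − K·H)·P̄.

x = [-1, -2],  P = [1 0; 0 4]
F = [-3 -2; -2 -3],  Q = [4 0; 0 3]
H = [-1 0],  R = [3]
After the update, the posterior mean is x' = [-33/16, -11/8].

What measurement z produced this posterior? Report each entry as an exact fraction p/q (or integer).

x̄ = F·x = [7, 8]
P̄ = F·P·Fᵀ + Q = [29 30; 30 43]
S = H·P̄·Hᵀ + R = [32]
K = P̄·Hᵀ·S⁻¹ = [-29/32; -15/16]
x' − x̄ = [-145/16, -75/8] = K·y
y = (KᵀK)⁻¹·Kᵀ·(x' − x̄) = [10]
z = y + H·x̄ = [10] + [-7] = [3]

z = [3]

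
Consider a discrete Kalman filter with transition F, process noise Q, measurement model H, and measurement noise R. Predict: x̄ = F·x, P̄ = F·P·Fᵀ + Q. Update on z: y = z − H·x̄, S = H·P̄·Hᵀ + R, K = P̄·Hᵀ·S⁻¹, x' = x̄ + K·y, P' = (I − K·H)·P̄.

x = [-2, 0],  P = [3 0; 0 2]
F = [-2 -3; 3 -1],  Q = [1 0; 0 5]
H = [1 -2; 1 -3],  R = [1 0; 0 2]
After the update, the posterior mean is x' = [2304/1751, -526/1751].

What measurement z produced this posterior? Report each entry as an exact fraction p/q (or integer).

x̄ = F·x = [4, -6]
P̄ = F·P·Fᵀ + Q = [31 -12; -12 34]
S = H·P̄·Hᵀ + R = [216 295; 295 411]
K = P̄·Hᵀ·S⁻¹ = [2840/1751 -1753/1751; 750/1751 -1024/1751]
x' − x̄ = [-4700/1751, 9980/1751] = K·y
y = (KᵀK)⁻¹·Kᵀ·(x' − x̄) = [-14, -20]
z = y + H·x̄ = [-14, -20] + [16, 22] = [2, 2]

z = [2, 2]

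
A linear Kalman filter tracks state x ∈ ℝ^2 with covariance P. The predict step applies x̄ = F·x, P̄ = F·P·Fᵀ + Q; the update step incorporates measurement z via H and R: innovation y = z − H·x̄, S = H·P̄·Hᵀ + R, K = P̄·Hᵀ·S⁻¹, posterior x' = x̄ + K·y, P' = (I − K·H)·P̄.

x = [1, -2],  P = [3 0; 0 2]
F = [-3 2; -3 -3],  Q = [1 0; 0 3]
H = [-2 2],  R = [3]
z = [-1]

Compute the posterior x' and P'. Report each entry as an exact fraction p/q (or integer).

x̄ = F·x = [-7, 3]
P̄ = F·P·Fᵀ + Q = [36 15; 15 48]
y = z − H·x̄ = [-21]
S = H·P̄·Hᵀ + R = [219]
K = P̄·Hᵀ·S⁻¹ = [-14/73; 22/73]
x' = x̄ + K·y = [-217/73, -243/73]
P' = (I − K·H)·P̄ = [2040/73 2019/73; 2019/73 2052/73]

x' = [-217/73, -243/73]
P' = [2040/73 2019/73; 2019/73 2052/73]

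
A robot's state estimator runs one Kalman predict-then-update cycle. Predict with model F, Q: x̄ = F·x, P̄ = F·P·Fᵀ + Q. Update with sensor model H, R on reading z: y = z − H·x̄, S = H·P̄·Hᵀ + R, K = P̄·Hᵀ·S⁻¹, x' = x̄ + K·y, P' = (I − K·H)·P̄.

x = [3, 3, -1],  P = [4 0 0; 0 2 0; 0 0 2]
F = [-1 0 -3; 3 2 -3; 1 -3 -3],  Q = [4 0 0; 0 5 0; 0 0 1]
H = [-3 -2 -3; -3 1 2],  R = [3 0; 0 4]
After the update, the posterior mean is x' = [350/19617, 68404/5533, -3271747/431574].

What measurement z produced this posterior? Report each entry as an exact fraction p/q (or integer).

x̄ = F·x = [0, 18, -3]
P̄ = F·P·Fᵀ + Q = [26 6 14; 6 67 18; 14 18 41]
S = H·P̄·Hᵀ + R = [1414 -212; -212 337]
K = P̄·Hᵀ·S⁻¹ = [-2446/19617 -4100/19617; -659/5533 981/5533; -55441/431574 19700/215787]
x' − x̄ = [350/19617, -31190/5533, -1977025/431574] = K·y
y = (KᵀK)⁻¹·Kᵀ·(x' − x̄) = [25, -15]
z = y + H·x̄ = [25, -15] + [-27, 12] = [-2, -3]

z = [-2, -3]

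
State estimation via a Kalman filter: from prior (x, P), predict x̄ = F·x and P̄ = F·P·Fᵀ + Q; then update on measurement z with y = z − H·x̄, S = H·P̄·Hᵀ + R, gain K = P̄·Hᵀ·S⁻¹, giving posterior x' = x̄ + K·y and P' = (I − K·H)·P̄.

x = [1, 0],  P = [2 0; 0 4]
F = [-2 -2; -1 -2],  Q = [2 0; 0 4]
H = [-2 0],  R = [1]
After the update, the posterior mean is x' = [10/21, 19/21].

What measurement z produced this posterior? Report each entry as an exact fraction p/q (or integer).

z = [-1]

x̄ = F·x = [-2, -1]
P̄ = F·P·Fᵀ + Q = [26 20; 20 22]
S = H·P̄·Hᵀ + R = [105]
K = P̄·Hᵀ·S⁻¹ = [-52/105; -8/21]
x' − x̄ = [52/21, 40/21] = K·y
y = (KᵀK)⁻¹·Kᵀ·(x' − x̄) = [-5]
z = y + H·x̄ = [-5] + [4] = [-1]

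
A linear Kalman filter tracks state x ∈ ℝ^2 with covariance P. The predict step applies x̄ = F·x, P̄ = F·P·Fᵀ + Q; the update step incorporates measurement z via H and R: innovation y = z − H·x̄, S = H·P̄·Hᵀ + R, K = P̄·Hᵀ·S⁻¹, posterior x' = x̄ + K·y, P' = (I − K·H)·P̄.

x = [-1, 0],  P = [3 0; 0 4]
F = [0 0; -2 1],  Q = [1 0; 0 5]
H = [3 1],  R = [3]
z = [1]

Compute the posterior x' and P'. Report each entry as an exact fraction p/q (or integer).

x̄ = F·x = [0, 2]
P̄ = F·P·Fᵀ + Q = [1 0; 0 21]
y = z − H·x̄ = [-1]
S = H·P̄·Hᵀ + R = [33]
K = P̄·Hᵀ·S⁻¹ = [1/11; 7/11]
x' = x̄ + K·y = [-1/11, 15/11]
P' = (I − K·H)·P̄ = [8/11 -21/11; -21/11 84/11]

x' = [-1/11, 15/11]
P' = [8/11 -21/11; -21/11 84/11]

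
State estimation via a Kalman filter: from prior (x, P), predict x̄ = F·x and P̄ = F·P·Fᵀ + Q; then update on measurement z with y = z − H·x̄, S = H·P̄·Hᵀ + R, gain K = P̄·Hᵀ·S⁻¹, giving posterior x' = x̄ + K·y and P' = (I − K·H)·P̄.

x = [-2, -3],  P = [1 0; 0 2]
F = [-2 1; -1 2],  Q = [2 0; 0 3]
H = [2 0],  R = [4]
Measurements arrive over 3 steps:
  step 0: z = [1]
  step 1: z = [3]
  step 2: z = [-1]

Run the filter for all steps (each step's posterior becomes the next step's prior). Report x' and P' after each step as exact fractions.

step 0: x' = [5/9, -13/3], P' = [8/9 2/3; 2/3 8]
step 1: x' = [98/107, -84/107], P' = [98/107 130/107; 130/107 1677/107]
step 2: x' = [-2323/3740, 149/187], P' = [1763/1870 290/187; 290/187 3687/187]

step 0: x̄ = F·x = [1, -4]
step 0: P̄ = F·P·Fᵀ + Q = [8 6; 6 12]
step 0: y = z − H·x̄ = [-1]
step 0: S = H·P̄·Hᵀ + R = [36]
step 0: K = P̄·Hᵀ·S⁻¹ = [4/9; 1/3]
step 0: x' = x̄ + K·y = [5/9, -13/3]
step 0: P' = (I − K·H)·P̄ = [8/9 2/3; 2/3 8]
step 1: x̄ = F·x = [-49/9, -83/9]
step 1: P̄ = F·P·Fᵀ + Q = [98/9 130/9; 130/9 299/9]
step 1: y = z − H·x̄ = [125/9]
step 1: S = H·P̄·Hᵀ + R = [428/9]
step 1: K = P̄·Hᵀ·S⁻¹ = [49/107; 65/107]
step 1: x' = x̄ + K·y = [98/107, -84/107]
step 1: P' = (I − K·H)·P̄ = [98/107 130/107; 130/107 1677/107]
step 2: x̄ = F·x = [-280/107, -266/107]
step 2: P̄ = F·P·Fᵀ + Q = [1763/107 2900/107; 2900/107 6607/107]
step 2: y = z − H·x̄ = [453/107]
step 2: S = H·P̄·Hᵀ + R = [7480/107]
step 2: K = P̄·Hᵀ·S⁻¹ = [1763/3740; 145/187]
step 2: x' = x̄ + K·y = [-2323/3740, 149/187]
step 2: P' = (I − K·H)·P̄ = [1763/1870 290/187; 290/187 3687/187]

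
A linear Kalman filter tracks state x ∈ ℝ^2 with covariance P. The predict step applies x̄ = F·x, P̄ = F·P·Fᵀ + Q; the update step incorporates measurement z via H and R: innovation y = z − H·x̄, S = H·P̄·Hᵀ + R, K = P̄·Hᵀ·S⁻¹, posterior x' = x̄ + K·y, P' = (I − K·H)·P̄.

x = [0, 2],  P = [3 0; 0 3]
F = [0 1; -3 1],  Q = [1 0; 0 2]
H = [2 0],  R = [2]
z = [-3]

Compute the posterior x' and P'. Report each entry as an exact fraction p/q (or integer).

x' = [-10/9, -1/3]
P' = [4/9 1/3; 1/3 30]

x̄ = F·x = [2, 2]
P̄ = F·P·Fᵀ + Q = [4 3; 3 32]
y = z − H·x̄ = [-7]
S = H·P̄·Hᵀ + R = [18]
K = P̄·Hᵀ·S⁻¹ = [4/9; 1/3]
x' = x̄ + K·y = [-10/9, -1/3]
P' = (I − K·H)·P̄ = [4/9 1/3; 1/3 30]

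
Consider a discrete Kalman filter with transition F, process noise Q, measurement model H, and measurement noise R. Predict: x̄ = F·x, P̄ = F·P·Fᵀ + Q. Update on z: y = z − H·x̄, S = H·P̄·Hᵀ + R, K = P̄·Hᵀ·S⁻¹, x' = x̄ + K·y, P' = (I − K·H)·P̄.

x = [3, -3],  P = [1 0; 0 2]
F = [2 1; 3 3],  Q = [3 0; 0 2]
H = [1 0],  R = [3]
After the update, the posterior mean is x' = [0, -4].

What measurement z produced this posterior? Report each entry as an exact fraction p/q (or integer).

x̄ = F·x = [3, 0]
P̄ = F·P·Fᵀ + Q = [9 12; 12 29]
S = H·P̄·Hᵀ + R = [12]
K = P̄·Hᵀ·S⁻¹ = [3/4; 1]
x' − x̄ = [-3, -4] = K·y
y = (KᵀK)⁻¹·Kᵀ·(x' − x̄) = [-4]
z = y + H·x̄ = [-4] + [3] = [-1]

z = [-1]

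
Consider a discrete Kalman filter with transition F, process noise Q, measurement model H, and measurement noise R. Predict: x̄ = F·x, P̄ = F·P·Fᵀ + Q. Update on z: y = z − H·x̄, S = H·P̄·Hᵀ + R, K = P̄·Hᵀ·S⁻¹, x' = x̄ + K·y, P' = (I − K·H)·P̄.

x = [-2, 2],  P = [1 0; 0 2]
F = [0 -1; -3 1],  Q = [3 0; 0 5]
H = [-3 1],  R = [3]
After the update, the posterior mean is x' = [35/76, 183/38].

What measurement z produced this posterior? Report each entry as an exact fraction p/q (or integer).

z = [3]

x̄ = F·x = [-2, 8]
P̄ = F·P·Fᵀ + Q = [5 -2; -2 16]
S = H·P̄·Hᵀ + R = [76]
K = P̄·Hᵀ·S⁻¹ = [-17/76; 11/38]
x' − x̄ = [187/76, -121/38] = K·y
y = (KᵀK)⁻¹·Kᵀ·(x' − x̄) = [-11]
z = y + H·x̄ = [-11] + [14] = [3]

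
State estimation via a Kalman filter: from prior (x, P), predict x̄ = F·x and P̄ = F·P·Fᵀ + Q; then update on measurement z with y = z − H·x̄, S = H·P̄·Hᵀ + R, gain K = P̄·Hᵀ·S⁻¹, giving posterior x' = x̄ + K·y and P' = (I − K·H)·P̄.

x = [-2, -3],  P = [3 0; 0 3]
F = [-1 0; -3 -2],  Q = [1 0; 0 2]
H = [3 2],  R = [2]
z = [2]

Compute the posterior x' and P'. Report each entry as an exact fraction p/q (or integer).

x' = [-22/31, 334/155]
P' = [34/31 -48/31; -48/31 829/310]

x̄ = F·x = [2, 12]
P̄ = F·P·Fᵀ + Q = [4 9; 9 41]
y = z − H·x̄ = [-28]
S = H·P̄·Hᵀ + R = [310]
K = P̄·Hᵀ·S⁻¹ = [3/31; 109/310]
x' = x̄ + K·y = [-22/31, 334/155]
P' = (I − K·H)·P̄ = [34/31 -48/31; -48/31 829/310]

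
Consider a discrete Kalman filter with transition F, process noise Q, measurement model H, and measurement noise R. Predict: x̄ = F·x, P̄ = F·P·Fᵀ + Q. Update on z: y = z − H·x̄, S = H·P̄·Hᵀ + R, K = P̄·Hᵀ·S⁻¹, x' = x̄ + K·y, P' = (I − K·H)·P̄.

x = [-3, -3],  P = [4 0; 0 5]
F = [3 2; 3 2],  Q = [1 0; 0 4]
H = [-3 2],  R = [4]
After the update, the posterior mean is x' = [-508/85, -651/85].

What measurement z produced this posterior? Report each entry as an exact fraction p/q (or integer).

x̄ = F·x = [-15, -15]
P̄ = F·P·Fᵀ + Q = [57 56; 56 60]
S = H·P̄·Hᵀ + R = [85]
K = P̄·Hᵀ·S⁻¹ = [-59/85; -48/85]
x' − x̄ = [767/85, 624/85] = K·y
y = (KᵀK)⁻¹·Kᵀ·(x' − x̄) = [-13]
z = y + H·x̄ = [-13] + [15] = [2]

z = [2]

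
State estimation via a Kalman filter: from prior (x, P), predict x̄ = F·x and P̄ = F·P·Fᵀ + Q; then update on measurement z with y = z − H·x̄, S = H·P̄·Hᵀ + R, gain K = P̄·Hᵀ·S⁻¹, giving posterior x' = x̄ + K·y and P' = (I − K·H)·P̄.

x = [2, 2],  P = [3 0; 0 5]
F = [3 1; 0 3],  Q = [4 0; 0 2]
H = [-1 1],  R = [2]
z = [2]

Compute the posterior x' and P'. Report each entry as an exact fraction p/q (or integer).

x̄ = F·x = [8, 6]
P̄ = F·P·Fᵀ + Q = [36 15; 15 47]
y = z − H·x̄ = [4]
S = H·P̄·Hᵀ + R = [55]
K = P̄·Hᵀ·S⁻¹ = [-21/55; 32/55]
x' = x̄ + K·y = [356/55, 458/55]
P' = (I − K·H)·P̄ = [1539/55 1497/55; 1497/55 1561/55]

x' = [356/55, 458/55]
P' = [1539/55 1497/55; 1497/55 1561/55]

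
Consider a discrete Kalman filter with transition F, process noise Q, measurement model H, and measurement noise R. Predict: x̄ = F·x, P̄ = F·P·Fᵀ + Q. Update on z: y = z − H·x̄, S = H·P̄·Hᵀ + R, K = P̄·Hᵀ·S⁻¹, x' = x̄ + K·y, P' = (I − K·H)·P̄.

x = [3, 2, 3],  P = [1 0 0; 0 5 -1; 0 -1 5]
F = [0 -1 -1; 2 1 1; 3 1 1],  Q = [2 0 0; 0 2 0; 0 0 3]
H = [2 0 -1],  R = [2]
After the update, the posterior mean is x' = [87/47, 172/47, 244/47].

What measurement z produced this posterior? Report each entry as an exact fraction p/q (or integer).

x̄ = F·x = [-5, 11, 14]
P̄ = F·P·Fᵀ + Q = [10 -8 -8; -8 14 14; -8 14 20]
S = H·P̄·Hᵀ + R = [94]
K = P̄·Hᵀ·S⁻¹ = [14/47; -15/47; -18/47]
x' − x̄ = [322/47, -345/47, -414/47] = K·y
y = (KᵀK)⁻¹·Kᵀ·(x' − x̄) = [23]
z = y + H·x̄ = [23] + [-24] = [-1]

z = [-1]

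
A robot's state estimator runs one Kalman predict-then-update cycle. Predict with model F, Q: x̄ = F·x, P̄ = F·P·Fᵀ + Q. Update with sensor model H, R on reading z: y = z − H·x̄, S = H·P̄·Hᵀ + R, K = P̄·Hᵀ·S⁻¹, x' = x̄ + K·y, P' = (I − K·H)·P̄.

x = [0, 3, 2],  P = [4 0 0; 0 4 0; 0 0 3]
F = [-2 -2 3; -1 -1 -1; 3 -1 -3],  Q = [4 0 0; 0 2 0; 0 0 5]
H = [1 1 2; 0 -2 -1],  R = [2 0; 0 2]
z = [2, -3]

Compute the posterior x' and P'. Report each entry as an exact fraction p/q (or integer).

x̄ = F·x = [0, -5, -9]
P̄ = F·P·Fᵀ + Q = [63 7 -43; 7 13 1; -43 1 72]
y = z − H·x̄ = [25, -22]
S = H·P̄·Hᵀ + R = [212 -146; -146 130]
K = P̄·Hᵀ·S⁻¹ = [1077/3122 953/1561; -541/3122 -628/1561; 614/1561 -199/1561]
x' = x̄ + K·y = [-15007/3122, -1503/3122, 5679/1561]
P' = (I − K·H)·P̄ = [79322/1561 24811/1561 -51528/1561; 24811/1561 9288/1561 -17320/1561; -51528/1561 -17320/1561 35038/1561]

x' = [-15007/3122, -1503/3122, 5679/1561]
P' = [79322/1561 24811/1561 -51528/1561; 24811/1561 9288/1561 -17320/1561; -51528/1561 -17320/1561 35038/1561]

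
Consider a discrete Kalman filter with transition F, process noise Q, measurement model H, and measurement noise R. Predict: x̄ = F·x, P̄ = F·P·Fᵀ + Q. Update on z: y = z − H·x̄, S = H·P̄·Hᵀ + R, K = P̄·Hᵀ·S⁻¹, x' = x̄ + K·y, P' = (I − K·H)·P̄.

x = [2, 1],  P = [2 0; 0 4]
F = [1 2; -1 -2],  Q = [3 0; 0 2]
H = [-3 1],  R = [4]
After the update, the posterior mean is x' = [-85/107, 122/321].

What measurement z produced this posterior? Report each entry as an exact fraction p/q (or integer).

z = [3]

x̄ = F·x = [4, -4]
P̄ = F·P·Fᵀ + Q = [21 -18; -18 20]
S = H·P̄·Hᵀ + R = [321]
K = P̄·Hᵀ·S⁻¹ = [-27/107; 74/321]
x' − x̄ = [-513/107, 1406/321] = K·y
y = (KᵀK)⁻¹·Kᵀ·(x' − x̄) = [19]
z = y + H·x̄ = [19] + [-16] = [3]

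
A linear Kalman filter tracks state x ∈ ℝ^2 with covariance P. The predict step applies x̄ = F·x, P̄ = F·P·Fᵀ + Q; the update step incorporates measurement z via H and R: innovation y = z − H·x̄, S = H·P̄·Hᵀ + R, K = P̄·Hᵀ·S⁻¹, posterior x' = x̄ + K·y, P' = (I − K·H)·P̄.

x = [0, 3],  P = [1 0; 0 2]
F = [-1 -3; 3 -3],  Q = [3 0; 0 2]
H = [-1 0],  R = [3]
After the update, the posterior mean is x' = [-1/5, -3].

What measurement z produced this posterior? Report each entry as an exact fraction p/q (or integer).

z = [-1]

x̄ = F·x = [-9, -9]
P̄ = F·P·Fᵀ + Q = [22 15; 15 29]
S = H·P̄·Hᵀ + R = [25]
K = P̄·Hᵀ·S⁻¹ = [-22/25; -3/5]
x' − x̄ = [44/5, 6] = K·y
y = (KᵀK)⁻¹·Kᵀ·(x' − x̄) = [-10]
z = y + H·x̄ = [-10] + [9] = [-1]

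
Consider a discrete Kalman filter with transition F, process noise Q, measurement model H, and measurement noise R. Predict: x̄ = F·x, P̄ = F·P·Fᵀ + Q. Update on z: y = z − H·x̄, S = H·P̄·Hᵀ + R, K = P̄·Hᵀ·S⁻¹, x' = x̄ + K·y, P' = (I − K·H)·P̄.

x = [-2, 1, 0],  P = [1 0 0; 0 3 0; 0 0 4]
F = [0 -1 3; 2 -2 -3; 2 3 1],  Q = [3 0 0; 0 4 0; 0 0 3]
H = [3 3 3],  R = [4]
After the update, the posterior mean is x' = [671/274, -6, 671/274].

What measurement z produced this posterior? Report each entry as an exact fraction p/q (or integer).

z = [-3]

x̄ = F·x = [-1, -6, -1]
P̄ = F·P·Fᵀ + Q = [42 -30 3; -30 56 -26; 3 -26 38]
S = H·P̄·Hᵀ + R = [274]
K = P̄·Hᵀ·S⁻¹ = [45/274; 0; 45/274]
x' − x̄ = [945/274, 0, 945/274] = K·y
y = (KᵀK)⁻¹·Kᵀ·(x' − x̄) = [21]
z = y + H·x̄ = [21] + [-24] = [-3]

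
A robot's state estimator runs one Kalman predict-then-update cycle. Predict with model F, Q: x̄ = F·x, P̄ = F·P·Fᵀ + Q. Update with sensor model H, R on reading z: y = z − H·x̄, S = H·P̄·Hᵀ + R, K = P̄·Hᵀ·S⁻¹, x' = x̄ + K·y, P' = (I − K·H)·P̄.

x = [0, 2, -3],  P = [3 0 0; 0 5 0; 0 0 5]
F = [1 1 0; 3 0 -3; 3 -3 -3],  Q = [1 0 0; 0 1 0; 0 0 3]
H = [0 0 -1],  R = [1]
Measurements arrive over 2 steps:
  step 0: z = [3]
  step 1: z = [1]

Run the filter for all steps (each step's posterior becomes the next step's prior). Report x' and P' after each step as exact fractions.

step 0: x̄ = F·x = [2, 9, 3]
step 0: P̄ = F·P·Fᵀ + Q = [9 9 -6; 9 73 72; -6 72 120]
step 0: y = z − H·x̄ = [6]
step 0: S = H·P̄·Hᵀ + R = [121]
step 0: K = P̄·Hᵀ·S⁻¹ = [6/121; -72/121; -120/121]
step 0: x' = x̄ + K·y = [278/121, 657/121, -357/121]
step 0: P' = (I − K·H)·P̄ = [1053/121 1521/121 -6/121; 1521/121 3649/121 72/121; -6/121 72/121 120/121]
step 1: x̄ = F·x = [85/11, 1905/121, -6/11]
step 1: P̄ = F·P·Fᵀ + Q = [65 684/11 -66; 684/11 10786/121 -216/11; -66 -216/11 147]
step 1: y = z − H·x̄ = [5/11]
step 1: S = H·P̄·Hᵀ + R = [148]
step 1: K = P̄·Hᵀ·S⁻¹ = [33/74; 54/407; -147/148]
step 1: x' = x̄ + K·y = [6455/814, 70755/4477, -1623/1628]
step 1: P' = (I − K·H)·P̄ = [1316/37 21744/407 -33/74; 21744/407 387418/4477 -54/407; -33/74 -54/407 147/148]

step 0: x' = [278/121, 657/121, -357/121], P' = [1053/121 1521/121 -6/121; 1521/121 3649/121 72/121; -6/121 72/121 120/121]
step 1: x' = [6455/814, 70755/4477, -1623/1628], P' = [1316/37 21744/407 -33/74; 21744/407 387418/4477 -54/407; -33/74 -54/407 147/148]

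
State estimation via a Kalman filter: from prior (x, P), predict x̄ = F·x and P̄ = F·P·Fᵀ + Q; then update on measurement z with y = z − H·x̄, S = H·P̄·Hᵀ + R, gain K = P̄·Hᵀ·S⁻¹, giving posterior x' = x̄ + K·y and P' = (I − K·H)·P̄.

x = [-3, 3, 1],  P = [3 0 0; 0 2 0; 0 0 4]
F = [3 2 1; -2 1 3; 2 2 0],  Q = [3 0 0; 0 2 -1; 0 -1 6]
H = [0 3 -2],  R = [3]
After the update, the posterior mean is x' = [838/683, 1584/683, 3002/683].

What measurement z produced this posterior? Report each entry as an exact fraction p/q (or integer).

x̄ = F·x = [-2, 12, 0]
P̄ = F·P·Fᵀ + Q = [42 -2 26; -2 52 -9; 26 -9 26]
S = H·P̄·Hᵀ + R = [683]
K = P̄·Hᵀ·S⁻¹ = [-58/683; 174/683; -79/683]
x' − x̄ = [2204/683, -6612/683, 3002/683] = K·y
y = (KᵀK)⁻¹·Kᵀ·(x' − x̄) = [-38]
z = y + H·x̄ = [-38] + [36] = [-2]

z = [-2]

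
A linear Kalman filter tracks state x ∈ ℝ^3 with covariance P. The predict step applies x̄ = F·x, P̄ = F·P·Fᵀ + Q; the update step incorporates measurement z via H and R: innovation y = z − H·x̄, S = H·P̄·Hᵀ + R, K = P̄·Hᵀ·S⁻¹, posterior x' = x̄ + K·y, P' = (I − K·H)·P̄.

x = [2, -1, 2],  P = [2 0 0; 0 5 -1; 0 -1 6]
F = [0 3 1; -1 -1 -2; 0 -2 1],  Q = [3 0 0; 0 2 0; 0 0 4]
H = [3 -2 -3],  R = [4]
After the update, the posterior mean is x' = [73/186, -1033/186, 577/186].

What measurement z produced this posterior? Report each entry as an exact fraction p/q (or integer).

z = [3]

x̄ = F·x = [-1, -5, 4]
P̄ = F·P·Fᵀ + Q = [48 -20 -25; -20 29 -5; -25 -5 34]
S = H·P̄·Hᵀ + R = [1488]
K = P̄·Hᵀ·S⁻¹ = [259/1488; -103/1488; -167/1488]
x' − x̄ = [259/186, -103/186, -167/186] = K·y
y = (KᵀK)⁻¹·Kᵀ·(x' − x̄) = [8]
z = y + H·x̄ = [8] + [-5] = [3]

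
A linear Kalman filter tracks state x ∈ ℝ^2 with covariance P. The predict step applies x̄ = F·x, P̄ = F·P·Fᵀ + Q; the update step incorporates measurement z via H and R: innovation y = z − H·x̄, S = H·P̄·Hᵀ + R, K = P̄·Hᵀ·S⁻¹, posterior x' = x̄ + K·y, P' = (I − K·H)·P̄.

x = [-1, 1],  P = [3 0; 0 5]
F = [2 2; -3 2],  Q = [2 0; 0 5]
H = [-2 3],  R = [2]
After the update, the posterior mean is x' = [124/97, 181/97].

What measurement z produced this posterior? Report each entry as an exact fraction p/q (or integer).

z = [3]

x̄ = F·x = [0, 5]
P̄ = F·P·Fᵀ + Q = [34 2; 2 52]
S = H·P̄·Hᵀ + R = [582]
K = P̄·Hᵀ·S⁻¹ = [-31/291; 76/291]
x' − x̄ = [124/97, -304/97] = K·y
y = (KᵀK)⁻¹·Kᵀ·(x' − x̄) = [-12]
z = y + H·x̄ = [-12] + [15] = [3]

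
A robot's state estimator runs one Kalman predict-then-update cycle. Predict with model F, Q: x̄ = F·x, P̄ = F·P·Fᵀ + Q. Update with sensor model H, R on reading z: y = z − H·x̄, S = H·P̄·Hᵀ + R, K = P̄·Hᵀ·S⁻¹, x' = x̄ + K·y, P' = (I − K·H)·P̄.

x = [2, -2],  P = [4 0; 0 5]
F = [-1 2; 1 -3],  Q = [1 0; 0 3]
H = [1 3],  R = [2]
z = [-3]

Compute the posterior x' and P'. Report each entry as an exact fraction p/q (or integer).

x' = [-43/97, -78/97]
P' = [1346/291 -500/291; -500/291 248/291]

x̄ = F·x = [-6, 8]
P̄ = F·P·Fᵀ + Q = [25 -34; -34 52]
y = z − H·x̄ = [-21]
S = H·P̄·Hᵀ + R = [291]
K = P̄·Hᵀ·S⁻¹ = [-77/291; 122/291]
x' = x̄ + K·y = [-43/97, -78/97]
P' = (I − K·H)·P̄ = [1346/291 -500/291; -500/291 248/291]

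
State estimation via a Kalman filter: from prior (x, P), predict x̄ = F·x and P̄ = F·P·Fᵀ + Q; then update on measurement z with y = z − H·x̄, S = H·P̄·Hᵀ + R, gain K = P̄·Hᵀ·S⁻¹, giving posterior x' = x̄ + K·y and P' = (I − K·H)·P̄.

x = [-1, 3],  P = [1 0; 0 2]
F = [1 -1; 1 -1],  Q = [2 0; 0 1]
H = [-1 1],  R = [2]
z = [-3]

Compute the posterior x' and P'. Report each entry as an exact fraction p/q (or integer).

x' = [-14/5, -23/5]
P' = [21/5 17/5; 17/5 19/5]

x̄ = F·x = [-4, -4]
P̄ = F·P·Fᵀ + Q = [5 3; 3 4]
y = z − H·x̄ = [-3]
S = H·P̄·Hᵀ + R = [5]
K = P̄·Hᵀ·S⁻¹ = [-2/5; 1/5]
x' = x̄ + K·y = [-14/5, -23/5]
P' = (I − K·H)·P̄ = [21/5 17/5; 17/5 19/5]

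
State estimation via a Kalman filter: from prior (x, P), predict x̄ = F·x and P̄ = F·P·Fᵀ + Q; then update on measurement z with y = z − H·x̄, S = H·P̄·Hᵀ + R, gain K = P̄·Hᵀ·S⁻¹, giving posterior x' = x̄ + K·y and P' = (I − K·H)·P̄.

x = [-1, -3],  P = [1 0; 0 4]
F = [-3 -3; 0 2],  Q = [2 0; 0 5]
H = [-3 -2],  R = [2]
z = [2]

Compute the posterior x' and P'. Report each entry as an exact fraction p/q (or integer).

x̄ = F·x = [12, -6]
P̄ = F·P·Fᵀ + Q = [47 -24; -24 21]
y = z − H·x̄ = [26]
S = H·P̄·Hᵀ + R = [221]
K = P̄·Hᵀ·S⁻¹ = [-93/221; 30/221]
x' = x̄ + K·y = [18/17, -42/17]
P' = (I − K·H)·P̄ = [1738/221 -2514/221; -2514/221 3741/221]

x' = [18/17, -42/17]
P' = [1738/221 -2514/221; -2514/221 3741/221]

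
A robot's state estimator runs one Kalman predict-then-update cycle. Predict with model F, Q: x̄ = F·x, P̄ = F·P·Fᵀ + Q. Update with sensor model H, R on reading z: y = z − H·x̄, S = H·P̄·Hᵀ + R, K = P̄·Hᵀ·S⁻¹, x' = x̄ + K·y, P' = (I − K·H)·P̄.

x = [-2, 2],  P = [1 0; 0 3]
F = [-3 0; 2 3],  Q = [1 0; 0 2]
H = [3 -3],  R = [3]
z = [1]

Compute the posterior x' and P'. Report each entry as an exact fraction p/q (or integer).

x̄ = F·x = [6, 2]
P̄ = F·P·Fᵀ + Q = [10 -6; -6 33]
y = z − H·x̄ = [-11]
S = H·P̄·Hᵀ + R = [498]
K = P̄·Hᵀ·S⁻¹ = [8/83; -39/166]
x' = x̄ + K·y = [410/83, 761/166]
P' = (I − K·H)·P̄ = [446/83 438/83; 438/83 915/166]

x' = [410/83, 761/166]
P' = [446/83 438/83; 438/83 915/166]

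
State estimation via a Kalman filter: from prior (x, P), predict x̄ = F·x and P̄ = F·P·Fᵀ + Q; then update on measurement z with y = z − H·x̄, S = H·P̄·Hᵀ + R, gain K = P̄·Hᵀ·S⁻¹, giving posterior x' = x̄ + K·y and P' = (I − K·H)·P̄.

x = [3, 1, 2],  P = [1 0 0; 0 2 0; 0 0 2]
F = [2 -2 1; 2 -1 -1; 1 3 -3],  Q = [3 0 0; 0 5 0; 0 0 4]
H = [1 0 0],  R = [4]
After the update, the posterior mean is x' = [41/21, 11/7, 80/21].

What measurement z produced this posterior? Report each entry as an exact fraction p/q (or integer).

x̄ = F·x = [6, 3, 0]
P̄ = F·P·Fᵀ + Q = [17 6 -16; 6 13 2; -16 2 41]
S = H·P̄·Hᵀ + R = [21]
K = P̄·Hᵀ·S⁻¹ = [17/21; 2/7; -16/21]
x' − x̄ = [-85/21, -10/7, 80/21] = K·y
y = (KᵀK)⁻¹·Kᵀ·(x' − x̄) = [-5]
z = y + H·x̄ = [-5] + [6] = [1]

z = [1]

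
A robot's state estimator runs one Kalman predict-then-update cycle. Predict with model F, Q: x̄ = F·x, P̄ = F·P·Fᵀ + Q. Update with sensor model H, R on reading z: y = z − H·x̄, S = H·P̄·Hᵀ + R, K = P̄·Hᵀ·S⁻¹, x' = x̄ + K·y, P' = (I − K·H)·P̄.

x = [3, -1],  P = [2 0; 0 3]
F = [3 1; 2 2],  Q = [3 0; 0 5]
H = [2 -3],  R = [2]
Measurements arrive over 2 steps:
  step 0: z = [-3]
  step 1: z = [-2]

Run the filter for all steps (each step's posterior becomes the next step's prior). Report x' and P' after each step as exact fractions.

step 0: x' = [898/107, 701/107], P' = [2532/107 1692/107; 1692/107 1154/107]
step 1: x' = [198485/24777, 150568/24777], P' = [2460553/24777 1656554/24777; 1656554/24777 1120618/24777]

step 0: x̄ = F·x = [8, 4]
step 0: P̄ = F·P·Fᵀ + Q = [24 18; 18 25]
step 0: y = z − H·x̄ = [-7]
step 0: S = H·P̄·Hᵀ + R = [107]
step 0: K = P̄·Hᵀ·S⁻¹ = [-6/107; -39/107]
step 0: x' = x̄ + K·y = [898/107, 701/107]
step 0: P' = (I − K·H)·P̄ = [2532/107 1692/107; 1692/107 1154/107]
step 1: x̄ = F·x = [3395/107, 3198/107]
step 1: P̄ = F·P·Fᵀ + Q = [34415/107 31036/107; 31036/107 28815/107]
step 1: y = z − H·x̄ = [2590/107]
step 1: S = H·P̄·Hᵀ + R = [24777/107]
step 1: K = P̄·Hᵀ·S⁻¹ = [-24278/24777; -24373/24777]
step 1: x' = x̄ + K·y = [198485/24777, 150568/24777]
step 1: P' = (I − K·H)·P̄ = [2460553/24777 1656554/24777; 1656554/24777 1120618/24777]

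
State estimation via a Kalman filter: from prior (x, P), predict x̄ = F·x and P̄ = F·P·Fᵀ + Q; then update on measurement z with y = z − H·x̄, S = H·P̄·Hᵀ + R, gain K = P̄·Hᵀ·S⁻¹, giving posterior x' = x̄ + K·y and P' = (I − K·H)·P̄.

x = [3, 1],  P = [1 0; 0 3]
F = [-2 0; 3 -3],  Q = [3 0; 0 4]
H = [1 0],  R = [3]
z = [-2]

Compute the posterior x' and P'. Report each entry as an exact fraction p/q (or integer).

x̄ = F·x = [-6, 6]
P̄ = F·P·Fᵀ + Q = [7 -6; -6 40]
y = z − H·x̄ = [4]
S = H·P̄·Hᵀ + R = [10]
K = P̄·Hᵀ·S⁻¹ = [7/10; -3/5]
x' = x̄ + K·y = [-16/5, 18/5]
P' = (I − K·H)·P̄ = [21/10 -9/5; -9/5 182/5]

x' = [-16/5, 18/5]
P' = [21/10 -9/5; -9/5 182/5]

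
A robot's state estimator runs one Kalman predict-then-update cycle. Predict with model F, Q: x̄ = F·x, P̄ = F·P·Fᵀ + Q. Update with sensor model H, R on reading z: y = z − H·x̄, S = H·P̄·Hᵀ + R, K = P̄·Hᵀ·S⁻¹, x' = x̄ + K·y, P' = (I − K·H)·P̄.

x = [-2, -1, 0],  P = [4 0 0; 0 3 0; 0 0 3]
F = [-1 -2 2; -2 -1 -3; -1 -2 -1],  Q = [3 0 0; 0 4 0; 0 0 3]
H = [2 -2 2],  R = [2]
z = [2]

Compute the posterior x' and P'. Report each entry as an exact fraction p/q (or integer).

x' = [56/19, 979/171, 72/19]
P' = [139/19 234/19 100/19; 234/19 6628/171 499/19; 100/19 499/19 400/19]

x̄ = F·x = [4, 5, 4]
P̄ = F·P·Fᵀ + Q = [31 -4 10; -4 50 23; 10 23 22]
y = z − H·x̄ = [-4]
S = H·P̄·Hᵀ + R = [342]
K = P̄·Hᵀ·S⁻¹ = [5/19; -31/171; 1/19]
x' = x̄ + K·y = [56/19, 979/171, 72/19]
P' = (I − K·H)·P̄ = [139/19 234/19 100/19; 234/19 6628/171 499/19; 100/19 499/19 400/19]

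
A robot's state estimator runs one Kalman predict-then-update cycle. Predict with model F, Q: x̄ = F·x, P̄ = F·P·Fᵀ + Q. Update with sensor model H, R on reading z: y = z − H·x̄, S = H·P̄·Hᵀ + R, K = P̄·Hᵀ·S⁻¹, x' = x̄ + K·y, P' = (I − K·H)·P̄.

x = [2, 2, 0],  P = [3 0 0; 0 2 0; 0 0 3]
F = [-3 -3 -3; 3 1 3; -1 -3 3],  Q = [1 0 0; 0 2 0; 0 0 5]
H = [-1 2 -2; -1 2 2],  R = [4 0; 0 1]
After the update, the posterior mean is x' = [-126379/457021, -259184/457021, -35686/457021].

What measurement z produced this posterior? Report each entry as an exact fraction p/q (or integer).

x̄ = F·x = [-12, 8, -8]
P̄ = F·P·Fᵀ + Q = [73 -60 0; -60 58 12; 0 12 53]
S = H·P̄·Hᵀ + R = [665 333; 333 854]
K = P̄·Hᵀ·S⁻¹ = [-100553/457021 -64076/457021; 63208/457021 82384/457021; -113318/457021 113756/457021]
x' − x̄ = [5357873/457021, -3915352/457021, 3620482/457021] = K·y
y = (KᵀK)⁻¹·Kᵀ·(x' − x̄) = [-45, -13]
z = y + H·x̄ = [-45, -13] + [44, 12] = [-1, -1]

z = [-1, -1]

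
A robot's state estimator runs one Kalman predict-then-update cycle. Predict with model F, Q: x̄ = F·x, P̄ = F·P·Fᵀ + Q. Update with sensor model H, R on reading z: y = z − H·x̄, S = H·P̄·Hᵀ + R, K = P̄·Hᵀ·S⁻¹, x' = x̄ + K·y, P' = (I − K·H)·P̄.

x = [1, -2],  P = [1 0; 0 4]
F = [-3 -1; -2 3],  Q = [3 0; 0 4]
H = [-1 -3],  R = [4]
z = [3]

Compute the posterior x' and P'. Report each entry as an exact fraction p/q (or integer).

x' = [-106/95, -67/95]
P' = [1519/95 -507/95; -507/95 211/95]

x̄ = F·x = [-1, -8]
P̄ = F·P·Fᵀ + Q = [16 -6; -6 44]
y = z − H·x̄ = [-22]
S = H·P̄·Hᵀ + R = [380]
K = P̄·Hᵀ·S⁻¹ = [1/190; -63/190]
x' = x̄ + K·y = [-106/95, -67/95]
P' = (I − K·H)·P̄ = [1519/95 -507/95; -507/95 211/95]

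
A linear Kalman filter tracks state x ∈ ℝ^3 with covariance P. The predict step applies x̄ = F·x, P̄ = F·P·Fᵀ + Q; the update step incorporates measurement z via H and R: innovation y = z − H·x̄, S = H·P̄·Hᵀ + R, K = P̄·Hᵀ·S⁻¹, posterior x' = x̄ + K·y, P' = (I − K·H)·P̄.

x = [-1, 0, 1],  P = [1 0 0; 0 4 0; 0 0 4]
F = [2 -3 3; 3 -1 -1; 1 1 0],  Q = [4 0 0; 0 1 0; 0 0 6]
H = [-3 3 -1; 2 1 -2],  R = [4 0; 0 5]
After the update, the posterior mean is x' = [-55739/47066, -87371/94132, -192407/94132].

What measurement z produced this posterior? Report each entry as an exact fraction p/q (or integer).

z = [3, 1]

x̄ = F·x = [1, -4, -1]
P̄ = F·P·Fᵀ + Q = [80 6 -10; 6 18 -1; -10 -1 11]
S = H·P̄·Hᵀ + R = [735 -419; -419 495]
K = P̄·Hᵀ·S⁻¹ = [-13503/94132 23941/94132; 31723/188264 39023/188264; -10097/188264 -24901/188264]
x' − x̄ = [-102805/47066, 289157/94132, -98275/94132] = K·y
y = (KᵀK)⁻¹·Kᵀ·(x' − x̄) = [17, 1]
z = y + H·x̄ = [17, 1] + [-14, 0] = [3, 1]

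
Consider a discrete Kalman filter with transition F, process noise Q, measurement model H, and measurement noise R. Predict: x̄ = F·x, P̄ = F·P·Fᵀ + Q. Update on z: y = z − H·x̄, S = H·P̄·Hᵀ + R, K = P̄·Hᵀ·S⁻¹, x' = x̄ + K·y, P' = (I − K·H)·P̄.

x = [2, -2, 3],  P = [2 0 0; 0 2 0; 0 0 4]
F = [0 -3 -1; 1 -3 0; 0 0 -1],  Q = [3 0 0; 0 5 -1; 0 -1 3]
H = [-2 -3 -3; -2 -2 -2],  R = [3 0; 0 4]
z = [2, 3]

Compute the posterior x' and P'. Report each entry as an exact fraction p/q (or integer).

x̄ = F·x = [3, 8, -3]
P̄ = F·P·Fᵀ + Q = [25 18 4; 18 25 -1; 4 -1 7]
y = z − H·x̄ = [23, 19]
S = H·P̄·Hᵀ + R = [637 500; 500 400]
K = P̄·Hᵀ·S⁻¹ = [1/8 -313/800; -1/4 41/400; -1/12 13/240]
x' = x̄ + K·y = [-1247/800, 1679/400, -311/80]
P' = (I − K·H)·P̄ = [1089/400 -273/200 -23/40; -273/200 661/100 -109/20; -23/40 -109/20 71/12]

x' = [-1247/800, 1679/400, -311/80]
P' = [1089/400 -273/200 -23/40; -273/200 661/100 -109/20; -23/40 -109/20 71/12]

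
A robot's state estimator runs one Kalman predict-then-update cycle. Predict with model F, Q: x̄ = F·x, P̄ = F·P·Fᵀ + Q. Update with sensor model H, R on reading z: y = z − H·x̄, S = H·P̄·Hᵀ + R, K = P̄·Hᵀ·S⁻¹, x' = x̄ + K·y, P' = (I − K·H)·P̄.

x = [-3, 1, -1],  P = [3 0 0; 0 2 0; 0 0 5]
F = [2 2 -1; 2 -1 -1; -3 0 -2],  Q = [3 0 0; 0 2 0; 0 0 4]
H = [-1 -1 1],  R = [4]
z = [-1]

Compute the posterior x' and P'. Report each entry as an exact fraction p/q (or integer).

x̄ = F·x = [-3, -6, 11]
P̄ = F·P·Fᵀ + Q = [28 13 -8; 13 21 -8; -8 -8 51]
y = z − H·x̄ = [-21]
S = H·P̄·Hᵀ + R = [162]
K = P̄·Hᵀ·S⁻¹ = [-49/162; -7/27; 67/162]
x' = x̄ + K·y = [181/54, -5/9, 125/54]
P' = (I − K·H)·P̄ = [2135/162 8/27 1987/162; 8/27 91/9 253/27; 1987/162 253/27 3773/162]

x' = [181/54, -5/9, 125/54]
P' = [2135/162 8/27 1987/162; 8/27 91/9 253/27; 1987/162 253/27 3773/162]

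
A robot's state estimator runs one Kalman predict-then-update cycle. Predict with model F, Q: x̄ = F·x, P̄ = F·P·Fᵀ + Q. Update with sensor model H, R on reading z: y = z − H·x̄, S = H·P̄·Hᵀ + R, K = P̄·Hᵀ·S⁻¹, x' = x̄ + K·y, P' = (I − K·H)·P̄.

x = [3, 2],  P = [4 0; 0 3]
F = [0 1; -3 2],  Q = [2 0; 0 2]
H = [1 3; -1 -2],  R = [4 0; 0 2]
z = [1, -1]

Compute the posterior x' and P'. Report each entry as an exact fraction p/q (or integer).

x' = [2641/1060, -673/1060]
P' = [1829/530 -737/530; -737/530 421/530]

x̄ = F·x = [2, -5]
P̄ = F·P·Fᵀ + Q = [5 6; 6 50]
y = z − H·x̄ = [14, -9]
S = H·P̄·Hᵀ + R = [495 -335; -335 231]
K = P̄·Hᵀ·S⁻¹ = [-191/1060 -71/212; 263/1060 -21/212]
x' = x̄ + K·y = [2641/1060, -673/1060]
P' = (I − K·H)·P̄ = [1829/530 -737/530; -737/530 421/530]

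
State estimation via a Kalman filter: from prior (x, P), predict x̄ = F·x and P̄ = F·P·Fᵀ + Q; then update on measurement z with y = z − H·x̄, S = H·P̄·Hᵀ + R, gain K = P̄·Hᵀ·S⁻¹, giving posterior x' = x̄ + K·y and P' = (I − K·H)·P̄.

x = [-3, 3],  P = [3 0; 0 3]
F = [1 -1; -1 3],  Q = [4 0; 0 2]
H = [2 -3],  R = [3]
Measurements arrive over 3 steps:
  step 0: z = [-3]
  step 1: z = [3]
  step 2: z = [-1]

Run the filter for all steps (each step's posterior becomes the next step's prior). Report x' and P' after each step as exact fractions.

step 0: x̄ = F·x = [-6, 12]
step 0: P̄ = F·P·Fᵀ + Q = [10 -12; -12 32]
step 0: y = z − H·x̄ = [45]
step 0: S = H·P̄·Hᵀ + R = [475]
step 0: K = P̄·Hᵀ·S⁻¹ = [56/475; -24/95]
step 0: x' = x̄ + K·y = [-66/95, 12/19]
step 0: P' = (I − K·H)·P̄ = [1614/475 204/95; 204/95 32/19]
step 1: x̄ = F·x = [-126/95, 246/95]
step 1: P̄ = F·P·Fᵀ + Q = [2274/475 66/475; 66/475 3644/475]
step 1: y = z − H·x̄ = [255/19]
step 1: S = H·P̄·Hᵀ + R = [1701/19]
step 1: K = P̄·Hᵀ·S⁻¹ = [58/567; -16/63]
step 1: x' = x̄ + K·y = [44/945, -86/105]
step 1: P' = (I − K·H)·P̄ = [18194/4725 1294/525; 1294/525 332/175]
step 2: x̄ = F·x = [818/945, -338/135]
step 2: P̄ = F·P·Fᵀ + Q = [22766/4725 214/675; 214/675 5492/675]
step 2: y = z − H·x̄ = [-9679/945]
step 2: S = H·P̄·Hᵀ + R = [433259/4725]
step 2: K = P̄·Hᵀ·S⁻¹ = [41038/433259; -112336/433259]
step 2: x' = x̄ + K·y = [-45292/433259, 65830/433259]
step 2: P' = (I − K·H)·P̄ = [1731102/433259 1113030/433259; 1113030/433259 854356/433259]

step 0: x' = [-66/95, 12/19], P' = [1614/475 204/95; 204/95 32/19]
step 1: x' = [44/945, -86/105], P' = [18194/4725 1294/525; 1294/525 332/175]
step 2: x' = [-45292/433259, 65830/433259], P' = [1731102/433259 1113030/433259; 1113030/433259 854356/433259]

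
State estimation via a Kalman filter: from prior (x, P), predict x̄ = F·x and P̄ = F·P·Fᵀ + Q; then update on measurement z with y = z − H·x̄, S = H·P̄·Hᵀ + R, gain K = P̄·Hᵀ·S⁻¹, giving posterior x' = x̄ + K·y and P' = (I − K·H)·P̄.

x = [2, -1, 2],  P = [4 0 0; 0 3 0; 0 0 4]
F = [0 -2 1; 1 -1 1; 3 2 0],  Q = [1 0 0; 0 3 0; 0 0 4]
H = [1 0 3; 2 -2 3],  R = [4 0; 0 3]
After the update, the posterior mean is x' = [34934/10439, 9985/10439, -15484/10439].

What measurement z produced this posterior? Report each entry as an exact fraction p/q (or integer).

x̄ = F·x = [4, 5, 4]
P̄ = F·P·Fᵀ + Q = [17 10 -12; 10 14 6; -12 6 52]
S = H·P̄·Hᵀ + R = [417 338; 338 299]
K = P̄·Hᵀ·S⁻¹ = [135/803 -2752/10439; 384/803 -5294/10439; 192/803 1368/10439]
x' − x̄ = [-6822/10439, -42210/10439, -57240/10439] = K·y
y = (KᵀK)⁻¹·Kᵀ·(x' − x̄) = [-18, -9]
z = y + H·x̄ = [-18, -9] + [16, 10] = [-2, 1]

z = [-2, 1]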